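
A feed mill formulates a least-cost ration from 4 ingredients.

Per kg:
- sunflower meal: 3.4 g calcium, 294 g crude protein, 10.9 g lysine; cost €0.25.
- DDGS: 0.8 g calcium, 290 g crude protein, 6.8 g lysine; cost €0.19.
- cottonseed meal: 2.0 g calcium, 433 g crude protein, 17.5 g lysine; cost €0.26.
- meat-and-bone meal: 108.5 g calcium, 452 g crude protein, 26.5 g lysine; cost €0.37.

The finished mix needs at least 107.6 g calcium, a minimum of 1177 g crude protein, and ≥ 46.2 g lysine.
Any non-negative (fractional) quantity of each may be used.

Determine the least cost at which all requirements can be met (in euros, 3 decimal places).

€0.801

Let x1 = kg of sunflower meal, x2 = kg of DDGS, x3 = kg of cottonseed meal, x4 = kg of meat-and-bone meal.
Minimize 0.25x1 + 0.19x2 + 0.26x3 + 0.37x4 with:
  3.4x1 + 0.8x2 + 2x3 + 108.5x4 ≥ 107.6   (calcium)
  294x1 + 290x2 + 433x3 + 452x4 ≥ 1177   (crude protein)
  10.9x1 + 6.8x2 + 17.5x3 + 26.5x4 ≥ 46.2   (lysine)
  x1, x2, x3, x4 ≥ 0.
The optimal basis is {cottonseed meal, meat-and-bone meal}; sunflower meal, DDGS drop out. The calcium and crude protein requirements are met with equality.
Optimal quantities: cottonseed meal = 1.716 kg, meat-and-bone meal = 0.9601 kg.
Cost = 0.26·1.716 + 0.37·0.9601 = 0.80140.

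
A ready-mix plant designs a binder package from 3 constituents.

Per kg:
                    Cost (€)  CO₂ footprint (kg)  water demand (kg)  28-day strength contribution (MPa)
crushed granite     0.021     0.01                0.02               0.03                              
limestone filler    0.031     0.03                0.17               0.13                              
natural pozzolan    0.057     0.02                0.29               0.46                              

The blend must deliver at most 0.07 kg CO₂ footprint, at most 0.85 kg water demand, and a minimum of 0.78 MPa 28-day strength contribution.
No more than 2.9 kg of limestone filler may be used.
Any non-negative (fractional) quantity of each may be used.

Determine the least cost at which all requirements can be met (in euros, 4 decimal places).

This is a linear program. Let x1 = kg of crushed granite, x2 = kg of limestone filler, x3 = kg of natural pozzolan.
min 0.021x1 + 0.031x2 + 0.057x3 s.t.:
  0.01x1 + 0.03x2 + 0.02x3 ≤ 0.07   (CO₂ footprint)
  0.02x1 + 0.17x2 + 0.29x3 ≤ 0.85   (water demand)
  0.03x1 + 0.13x2 + 0.46x3 ≥ 0.78   (28-day strength contribution)
  x2 ≤ 2.9
  x1, x2, x3 ≥ 0.
The minimum-cost mix takes nothing from crushed granite, limestone filler — only natural pozzolan. The 28-day strength contribution requirement is met with equality.
That vertex is x3 = 1.696.
Hence cost = 0.057·1.696 = €0.096672.

€0.0967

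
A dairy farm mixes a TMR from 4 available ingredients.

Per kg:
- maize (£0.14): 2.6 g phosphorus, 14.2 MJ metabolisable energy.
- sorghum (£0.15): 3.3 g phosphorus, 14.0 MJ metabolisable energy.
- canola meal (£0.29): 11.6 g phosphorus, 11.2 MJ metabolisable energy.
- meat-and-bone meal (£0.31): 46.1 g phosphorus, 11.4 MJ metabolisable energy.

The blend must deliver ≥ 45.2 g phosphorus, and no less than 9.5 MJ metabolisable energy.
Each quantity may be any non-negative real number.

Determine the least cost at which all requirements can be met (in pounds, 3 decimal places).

Set it up as a linear program. Let x1 = kg of maize, x2 = kg of sorghum, x3 = kg of canola meal, x4 = kg of meat-and-bone meal.
Minimize 0.14x1 + 0.15x2 + 0.29x3 + 0.31x4 s.t.:
  2.6x1 + 3.3x2 + 11.6x3 + 46.1x4 ≥ 45.2   (phosphorus)
  14.2x1 + 14x2 + 11.2x3 + 11.4x4 ≥ 9.5   (metabolisable energy)
  x1, x2, x3, x4 ≥ 0.
The minimum-cost mix takes nothing from maize, sorghum, canola meal — only meat-and-bone meal. Binding constraint: phosphorus.
So meat-and-bone meal = 0.9805 kg.
Cost = 0.31·0.9805 = 0.30396.

£0.304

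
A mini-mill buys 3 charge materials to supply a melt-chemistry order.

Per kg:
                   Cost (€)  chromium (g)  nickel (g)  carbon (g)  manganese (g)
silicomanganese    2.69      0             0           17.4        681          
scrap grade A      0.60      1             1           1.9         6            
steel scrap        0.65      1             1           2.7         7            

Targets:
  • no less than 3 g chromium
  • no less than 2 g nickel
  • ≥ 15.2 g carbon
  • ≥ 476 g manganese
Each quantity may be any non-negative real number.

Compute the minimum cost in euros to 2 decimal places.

€3.61

Let x1 = kg of silicomanganese, x2 = kg of scrap grade A, x3 = kg of steel scrap.
min 2.69x1 + 0.6x2 + 0.65x3 s.t.:
  1x2 + 1x3 ≥ 3   (chromium)
  1x2 + 1x3 ≥ 2   (nickel)
  17.4x1 + 1.9x2 + 2.7x3 ≥ 15.2   (carbon)
  681x1 + 6x2 + 7x3 ≥ 476   (manganese)
  x1, x2, x3 ≥ 0.
The optimal basis is {silicomanganese, scrap grade A}; steel scrap drops out. The chromium and manganese requirements are met with equality.
That vertex is x1 = 0.6725, x2 = 3.
Cost = 2.69·0.6725 + 0.6·3 = 3.6090.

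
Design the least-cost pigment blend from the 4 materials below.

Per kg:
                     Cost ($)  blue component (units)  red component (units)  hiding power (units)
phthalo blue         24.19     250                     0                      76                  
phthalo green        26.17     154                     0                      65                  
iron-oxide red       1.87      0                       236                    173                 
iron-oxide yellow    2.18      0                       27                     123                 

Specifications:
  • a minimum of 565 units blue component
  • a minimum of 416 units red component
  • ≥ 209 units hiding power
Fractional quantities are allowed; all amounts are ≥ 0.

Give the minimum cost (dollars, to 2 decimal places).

Let x1 = kg of phthalo blue, x2 = kg of phthalo green, x3 = kg of iron-oxide red, x4 = kg of iron-oxide yellow.
min 24.19x1 + 26.17x2 + 1.87x3 + 2.18x4 with:
  250x1 + 154x2 ≥ 565   (blue component)
  236x3 + 27x4 ≥ 416   (red component)
  76x1 + 65x2 + 173x3 + 123x4 ≥ 209   (hiding power)
  x1, x2, x3, x4 ≥ 0.
The optimal basis is {phthalo blue, iron-oxide red}; phthalo green, iron-oxide yellow drop out. There the blue component and red component constraints are tight.
Solving gives x1 = 2.26, x3 = 1.763.
Cost = 24.19·2.26 + 1.87·1.763 = 57.9662.

$57.97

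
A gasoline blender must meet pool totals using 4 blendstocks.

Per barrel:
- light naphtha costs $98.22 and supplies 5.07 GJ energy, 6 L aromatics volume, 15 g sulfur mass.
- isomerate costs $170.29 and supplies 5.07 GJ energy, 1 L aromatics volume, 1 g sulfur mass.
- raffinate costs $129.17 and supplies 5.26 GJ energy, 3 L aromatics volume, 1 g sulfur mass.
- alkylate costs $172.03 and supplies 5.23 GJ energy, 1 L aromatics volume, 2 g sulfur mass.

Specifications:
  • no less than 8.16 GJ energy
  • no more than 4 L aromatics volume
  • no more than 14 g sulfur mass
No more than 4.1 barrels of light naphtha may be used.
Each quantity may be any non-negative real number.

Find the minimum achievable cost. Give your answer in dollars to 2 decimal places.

$214.76

Set it up as a linear program. Let x1 = barrels of light naphtha, x2 = barrels of isomerate, x3 = barrels of raffinate, x4 = barrels of alkylate.
min 98.22x1 + 170.29x2 + 129.17x3 + 172.03x4 subject to:
  5.07x1 + 5.07x2 + 5.26x3 + 5.23x4 ≥ 8.16   (energy)
  6x1 + 1x2 + 3x3 + 1x4 ≤ 4   (aromatics volume)
  15x1 + 1x2 + 1x3 + 2x4 ≤ 14   (sulfur mass)
  x1 ≤ 4.1
  x1, x2, x3, x4 ≥ 0.
At the optimum only raffinate, alkylate are positive (light naphtha, isomerate = 0). There the energy and aromatics volume constraints are tight.
So raffinate = 1.22339 barrels, alkylate = 0.329818 barrels.
Objective = 129.17·1.22339 + 172.03·0.329818 = 214.7639.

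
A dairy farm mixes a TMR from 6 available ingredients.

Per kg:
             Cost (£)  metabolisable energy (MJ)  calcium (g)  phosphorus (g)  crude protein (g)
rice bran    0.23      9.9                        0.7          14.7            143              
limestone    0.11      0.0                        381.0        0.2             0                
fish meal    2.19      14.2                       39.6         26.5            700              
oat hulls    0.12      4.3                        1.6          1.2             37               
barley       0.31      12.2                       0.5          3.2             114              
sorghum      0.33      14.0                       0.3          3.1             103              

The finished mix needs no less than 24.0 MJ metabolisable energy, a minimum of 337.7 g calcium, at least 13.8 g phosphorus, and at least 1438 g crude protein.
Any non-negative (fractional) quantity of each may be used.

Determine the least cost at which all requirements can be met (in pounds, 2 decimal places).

£2.41

Treat it as an LP. Let x1 = kg of rice bran, x2 = kg of limestone, x3 = kg of fish meal, x4 = kg of oat hulls, x5 = kg of barley, x6 = kg of sorghum.
Minimise 0.23x1 + 0.11x2 + 2.19x3 + 0.12x4 + 0.31x5 + 0.33x6 subject to:
  9.9x1 + 14.2x3 + 4.3x4 + 12.2x5 + 14x6 ≥ 24   (metabolisable energy)
  0.7x1 + 381x2 + 39.6x3 + 1.6x4 + 0.5x5 + 0.3x6 ≥ 337.7   (calcium)
  14.7x1 + 0.2x2 + 26.5x3 + 1.2x4 + 3.2x5 + 3.1x6 ≥ 13.8   (phosphorus)
  143x1 + 700x3 + 37x4 + 114x5 + 103x6 ≥ 1438   (crude protein)
  x1, x2, x3, x4, x5, x6 ≥ 0.
The optimal basis is {rice bran, limestone}; fish meal, oat hulls, barley, sorghum drop out. There the calcium and crude protein constraints are tight.
So rice bran = 10.06 kg, limestone = 0.8679 kg.
Cost = 0.23·10.06 + 0.11·0.8679 = 2.4093.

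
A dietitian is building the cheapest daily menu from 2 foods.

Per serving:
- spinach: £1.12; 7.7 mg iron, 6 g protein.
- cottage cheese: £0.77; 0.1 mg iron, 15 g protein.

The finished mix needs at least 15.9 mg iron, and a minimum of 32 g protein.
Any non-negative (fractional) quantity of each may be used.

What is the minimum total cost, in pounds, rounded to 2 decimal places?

Let x1 = servings of spinach, x2 = servings of cottage cheese.
min 1.12x1 + 0.77x2 with:
  7.7x1 + 0.1x2 ≥ 15.9   (iron)
  6x1 + 15x2 ≥ 32   (protein)
  x1, x2 ≥ 0.
Both inputs are positive at the optimum. The iron and protein requirements are met with equality.
Optimal quantities: spinach = 2.048 servings, cottage cheese = 1.314 servings.
Total cost: 1.12·2.048 + 0.77·1.314 = 3.3055.

£3.31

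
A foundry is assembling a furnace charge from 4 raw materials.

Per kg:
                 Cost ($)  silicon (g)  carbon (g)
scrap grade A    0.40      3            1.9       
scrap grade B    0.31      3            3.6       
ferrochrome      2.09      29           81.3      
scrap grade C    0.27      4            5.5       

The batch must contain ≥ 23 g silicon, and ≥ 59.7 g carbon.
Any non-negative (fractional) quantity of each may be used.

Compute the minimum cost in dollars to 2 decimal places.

Let x1 = kg of scrap grade A, x2 = kg of scrap grade B, x3 = kg of ferrochrome, x4 = kg of scrap grade C.
Minimise 0.4x1 + 0.31x2 + 2.09x3 + 0.27x4 s.t.:
  3x1 + 3x2 + 29x3 + 4x4 ≥ 23   (silicon)
  1.9x1 + 3.6x2 + 81.3x3 + 5.5x4 ≥ 59.7   (carbon)
  x1, x2, x3, x4 ≥ 0.
At the optimum only ferrochrome, scrap grade C are positive (scrap grade A, scrap grade B = 0). The silicon and carbon requirements are met with equality.
Optimal quantities: ferrochrome = 0.6777 kg, scrap grade C = 0.8365 kg.
Hence cost = 2.09·0.6777 + 0.27·0.8365 = $1.6422.

$1.64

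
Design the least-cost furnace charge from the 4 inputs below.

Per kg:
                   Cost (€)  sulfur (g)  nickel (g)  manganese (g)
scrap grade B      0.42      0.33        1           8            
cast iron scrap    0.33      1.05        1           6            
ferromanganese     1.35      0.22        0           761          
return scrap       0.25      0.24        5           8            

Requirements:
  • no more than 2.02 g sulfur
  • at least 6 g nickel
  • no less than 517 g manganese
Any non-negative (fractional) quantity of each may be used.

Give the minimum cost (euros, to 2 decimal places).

€1.20

Set it up as a linear program. Let x1 = kg of scrap grade B, x2 = kg of cast iron scrap, x3 = kg of ferromanganese, x4 = kg of return scrap.
Minimise 0.42x1 + 0.33x2 + 1.35x3 + 0.25x4 subject to:
  0.33x1 + 1.05x2 + 0.22x3 + 0.24x4 ≤ 2.02   (sulfur)
  1x1 + 1x2 + 5x4 ≥ 6   (nickel)
  8x1 + 6x2 + 761x3 + 8x4 ≥ 517   (manganese)
  x1, x2, x3, x4 ≥ 0.
The optimal basis is {ferromanganese, return scrap}; scrap grade B, cast iron scrap drop out. Binding constraints: nickel and manganese.
So ferromanganese = 0.6668 kg, return scrap = 1.2 kg.
Cost = 1.35·0.6668 + 0.25·1.2 = 1.2002.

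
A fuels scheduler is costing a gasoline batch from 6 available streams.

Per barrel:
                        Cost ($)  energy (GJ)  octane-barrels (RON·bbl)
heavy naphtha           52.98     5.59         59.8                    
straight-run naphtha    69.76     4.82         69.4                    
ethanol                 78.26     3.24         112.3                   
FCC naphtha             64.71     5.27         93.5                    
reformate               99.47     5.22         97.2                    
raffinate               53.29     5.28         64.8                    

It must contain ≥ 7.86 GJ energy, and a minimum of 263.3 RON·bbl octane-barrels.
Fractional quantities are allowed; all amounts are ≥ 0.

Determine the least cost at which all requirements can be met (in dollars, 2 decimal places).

$182.23

Let x1 = barrels of heavy naphtha, x2 = barrels of straight-run naphtha, x3 = barrels of ethanol, x4 = barrels of FCC naphtha, x5 = barrels of reformate, x6 = barrels of raffinate.
Minimize 52.98x1 + 69.76x2 + 78.26x3 + 64.71x4 + 99.47x5 + 53.29x6 s.t.:
  5.59x1 + 4.82x2 + 3.24x3 + 5.27x4 + 5.22x5 + 5.28x6 ≥ 7.86   (energy)
  59.8x1 + 69.4x2 + 112.3x3 + 93.5x4 + 97.2x5 + 64.8x6 ≥ 263.3   (octane-barrels)
  x1, x2, x3, x4, x5, x6 ≥ 0.
The minimum-cost mix takes nothing from heavy naphtha, straight-run naphtha, ethanol, reformate, raffinate — only FCC naphtha. Binding constraint: octane-barrels.
Optimal quantities: FCC naphtha = 2.81604 barrels.
Total cost: 64.71·2.81604 = 182.2259.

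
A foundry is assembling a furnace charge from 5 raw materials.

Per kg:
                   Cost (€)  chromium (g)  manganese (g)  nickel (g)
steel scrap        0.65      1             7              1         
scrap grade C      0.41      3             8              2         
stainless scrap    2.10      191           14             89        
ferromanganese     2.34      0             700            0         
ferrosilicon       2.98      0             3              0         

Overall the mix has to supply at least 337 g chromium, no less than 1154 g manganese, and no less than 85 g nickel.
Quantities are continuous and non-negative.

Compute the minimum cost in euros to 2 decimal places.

Let x1 = kg of steel scrap, x2 = kg of scrap grade C, x3 = kg of stainless scrap, x4 = kg of ferromanganese, x5 = kg of ferrosilicon.
min 0.65x1 + 0.41x2 + 2.1x3 + 2.34x4 + 2.98x5 subject to:
  1x1 + 3x2 + 191x3 ≥ 337   (chromium)
  7x1 + 8x2 + 14x3 + 700x4 + 3x5 ≥ 1154   (manganese)
  1x1 + 2x2 + 89x3 ≥ 85   (nickel)
  x1, x2, x3, x4, x5 ≥ 0.
The cheapest feasible vertex uses only stainless scrap, ferromanganese; steel scrap, scrap grade C, ferrosilicon are not used. There the chromium and manganese constraints are tight.
That vertex is x3 = 1.764, x4 = 1.613.
Cost = 2.1·1.764 + 2.34·1.613 = 7.4788.

€7.48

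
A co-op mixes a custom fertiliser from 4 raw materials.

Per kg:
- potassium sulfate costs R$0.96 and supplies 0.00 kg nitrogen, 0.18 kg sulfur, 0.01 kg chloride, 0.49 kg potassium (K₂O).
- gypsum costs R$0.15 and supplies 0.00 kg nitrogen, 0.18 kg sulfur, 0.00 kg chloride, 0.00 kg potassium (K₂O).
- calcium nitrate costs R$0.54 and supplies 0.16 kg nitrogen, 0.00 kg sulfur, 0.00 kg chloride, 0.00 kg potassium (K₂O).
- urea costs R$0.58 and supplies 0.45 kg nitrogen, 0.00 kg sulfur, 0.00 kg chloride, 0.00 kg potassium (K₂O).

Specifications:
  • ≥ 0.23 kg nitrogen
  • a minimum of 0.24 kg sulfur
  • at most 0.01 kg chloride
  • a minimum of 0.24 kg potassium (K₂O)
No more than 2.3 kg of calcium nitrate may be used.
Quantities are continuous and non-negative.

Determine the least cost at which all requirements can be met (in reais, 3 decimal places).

This is a linear program. Let x1 = kg of potassium sulfate, x2 = kg of gypsum, x3 = kg of calcium nitrate, x4 = kg of urea.
Minimise 0.96x1 + 0.15x2 + 0.54x3 + 0.58x4 s.t.:
  0.16x3 + 0.45x4 ≥ 0.23   (nitrogen)
  0.18x1 + 0.18x2 ≥ 0.24   (sulfur)
  0.01x1 ≤ 0.01   (chloride)
  0.49x1 ≥ 0.24   (potassium (K₂O))
  x3 ≤ 2.3
  x1, x2, x3, x4 ≥ 0.
The optimal basis is {potassium sulfate, gypsum, urea}; calcium nitrate drops out. Binding constraints: nitrogen, sulfur, potassium (K₂O).
So potassium sulfate = 0.4898 kg, gypsum = 0.8435 kg, urea = 0.5111 kg.
Objective = 0.96·0.4898 + 0.15·0.8435 + 0.58·0.5111 = 0.89317.

R$0.893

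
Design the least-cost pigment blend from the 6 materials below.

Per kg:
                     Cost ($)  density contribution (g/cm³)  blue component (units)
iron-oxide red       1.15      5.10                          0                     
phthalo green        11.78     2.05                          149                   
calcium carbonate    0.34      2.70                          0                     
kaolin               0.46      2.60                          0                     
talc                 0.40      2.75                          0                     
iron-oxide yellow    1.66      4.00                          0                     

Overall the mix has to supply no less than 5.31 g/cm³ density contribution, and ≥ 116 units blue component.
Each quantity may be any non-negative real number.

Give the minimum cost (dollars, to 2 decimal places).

$9.64

Let x1 = kg of iron-oxide red, x2 = kg of phthalo green, x3 = kg of calcium carbonate, x4 = kg of kaolin, x5 = kg of talc, x6 = kg of iron-oxide yellow.
Minimize 1.15x1 + 11.78x2 + 0.34x3 + 0.46x4 + 0.4x5 + 1.66x6 s.t.:
  5.1x1 + 2.05x2 + 2.7x3 + 2.6x4 + 2.75x5 + 4x6 ≥ 5.31   (density contribution)
  149x2 ≥ 116   (blue component)
  x1, x2, x3, x4, x5, x6 ≥ 0.
The cheapest feasible vertex uses only phthalo green, calcium carbonate; iron-oxide red, kaolin, talc, iron-oxide yellow are not used. The density contribution and blue component requirements are met with equality.
Solving gives x2 = 0.7785, x3 = 1.376.
Cost = 11.78·0.7785 + 0.34·1.376 = 9.6386.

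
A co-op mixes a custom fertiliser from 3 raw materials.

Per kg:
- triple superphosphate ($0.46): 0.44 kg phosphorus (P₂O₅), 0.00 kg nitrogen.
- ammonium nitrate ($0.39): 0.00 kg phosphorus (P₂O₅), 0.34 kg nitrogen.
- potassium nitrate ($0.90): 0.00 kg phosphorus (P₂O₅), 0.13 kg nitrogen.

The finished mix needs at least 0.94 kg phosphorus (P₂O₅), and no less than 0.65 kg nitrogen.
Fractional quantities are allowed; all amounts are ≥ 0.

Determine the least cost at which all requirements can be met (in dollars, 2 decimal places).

$1.73

Let x1 = kg of triple superphosphate, x2 = kg of ammonium nitrate, x3 = kg of potassium nitrate.
Minimise 0.46x1 + 0.39x2 + 0.9x3 s.t.:
  0.44x1 ≥ 0.94   (phosphorus (P₂O₅))
  0.34x2 + 0.13x3 ≥ 0.65   (nitrogen)
  x1, x2, x3 ≥ 0.
The minimum-cost mix takes nothing from potassium nitrate — only triple superphosphate, ammonium nitrate. There the phosphorus (P₂O₅) and nitrogen constraints are tight.
That vertex is x1 = 2.136, x2 = 1.912.
Hence cost = 0.46·2.136 + 0.39·1.912 = $1.7282.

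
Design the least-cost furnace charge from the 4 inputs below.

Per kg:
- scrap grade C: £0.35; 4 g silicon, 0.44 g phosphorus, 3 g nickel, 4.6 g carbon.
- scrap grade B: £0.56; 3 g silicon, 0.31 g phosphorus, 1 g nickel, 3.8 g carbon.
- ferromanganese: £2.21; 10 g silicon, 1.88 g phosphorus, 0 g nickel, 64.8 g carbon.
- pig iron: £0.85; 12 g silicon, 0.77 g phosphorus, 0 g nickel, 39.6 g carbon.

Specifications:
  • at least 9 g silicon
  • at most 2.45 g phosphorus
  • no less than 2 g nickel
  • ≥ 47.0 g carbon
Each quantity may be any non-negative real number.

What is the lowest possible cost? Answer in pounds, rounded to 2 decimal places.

£1.18

Treat it as an LP. Let x1 = kg of scrap grade C, x2 = kg of scrap grade B, x3 = kg of ferromanganese, x4 = kg of pig iron.
Minimise 0.35x1 + 0.56x2 + 2.21x3 + 0.85x4 s.t.:
  4x1 + 3x2 + 10x3 + 12x4 ≥ 9   (silicon)
  0.44x1 + 0.31x2 + 1.88x3 + 0.77x4 ≤ 2.45   (phosphorus)
  3x1 + 1x2 ≥ 2   (nickel)
  4.6x1 + 3.8x2 + 64.8x3 + 39.6x4 ≥ 47   (carbon)
  x1, x2, x3, x4 ≥ 0.
At the optimum only scrap grade C, pig iron are positive (scrap grade B, ferromanganese = 0). Binding constraints: nickel and carbon.
Optimal quantities: scrap grade C = 0.6667 kg, pig iron = 1.109 kg.
Hence cost = 0.35·0.6667 + 0.85·1.109 = £1.1760.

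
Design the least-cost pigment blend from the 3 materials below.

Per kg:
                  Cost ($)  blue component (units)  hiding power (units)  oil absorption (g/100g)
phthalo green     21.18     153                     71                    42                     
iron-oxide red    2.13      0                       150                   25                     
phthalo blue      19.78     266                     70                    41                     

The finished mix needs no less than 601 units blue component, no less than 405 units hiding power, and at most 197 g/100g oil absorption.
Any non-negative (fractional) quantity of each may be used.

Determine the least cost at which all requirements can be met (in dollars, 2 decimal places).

$48.20

Set it up as a linear program. Let x1 = kg of phthalo green, x2 = kg of iron-oxide red, x3 = kg of phthalo blue.
min 21.18x1 + 2.13x2 + 19.78x3 with:
  153x1 + 266x3 ≥ 601   (blue component)
  71x1 + 150x2 + 70x3 ≥ 405   (hiding power)
  42x1 + 25x2 + 41x3 ≤ 197   (oil absorption)
  x1, x2, x3 ≥ 0.
The cheapest feasible vertex uses only iron-oxide red, phthalo blue; phthalo green is not used. The blue component and hiding power requirements are met with equality.
That vertex is x2 = 1.6456, x3 = 2.2594.
Objective = 2.13·1.6456 + 19.78·2.2594 = 48.1961.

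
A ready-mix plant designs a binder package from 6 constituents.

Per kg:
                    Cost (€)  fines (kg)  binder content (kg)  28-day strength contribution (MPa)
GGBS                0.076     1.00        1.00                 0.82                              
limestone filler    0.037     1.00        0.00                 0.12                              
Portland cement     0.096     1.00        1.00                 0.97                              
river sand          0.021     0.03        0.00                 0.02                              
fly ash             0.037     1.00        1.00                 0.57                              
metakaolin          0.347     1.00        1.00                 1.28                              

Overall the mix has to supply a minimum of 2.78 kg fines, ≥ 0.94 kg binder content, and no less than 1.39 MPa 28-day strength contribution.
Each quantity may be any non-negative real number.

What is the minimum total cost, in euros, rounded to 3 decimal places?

Let x1 = kg of GGBS, x2 = kg of limestone filler, x3 = kg of Portland cement, x4 = kg of river sand, x5 = kg of fly ash, x6 = kg of metakaolin.
Minimise 0.076x1 + 0.037x2 + 0.096x3 + 0.021x4 + 0.037x5 + 0.347x6 with:
  1x1 + 1x2 + 1x3 + 0.03x4 + 1x5 + 1x6 ≥ 2.78   (fines)
  1x1 + 1x3 + 1x5 + 1x6 ≥ 0.94   (binder content)
  0.82x1 + 0.12x2 + 0.97x3 + 0.02x4 + 0.57x5 + 1.28x6 ≥ 1.39   (28-day strength contribution)
  x1, x2, x3, x4, x5, x6 ≥ 0.
The cheapest feasible vertex uses only limestone filler, fly ash; GGBS, Portland cement, river sand, metakaolin are not used. Binding constraints: fines and 28-day strength contribution.
Optimal quantities: limestone filler = 0.4324 kg, fly ash = 2.348 kg.
Total cost: 0.037·0.4324 + 0.037·2.348 = 0.10287.

€0.103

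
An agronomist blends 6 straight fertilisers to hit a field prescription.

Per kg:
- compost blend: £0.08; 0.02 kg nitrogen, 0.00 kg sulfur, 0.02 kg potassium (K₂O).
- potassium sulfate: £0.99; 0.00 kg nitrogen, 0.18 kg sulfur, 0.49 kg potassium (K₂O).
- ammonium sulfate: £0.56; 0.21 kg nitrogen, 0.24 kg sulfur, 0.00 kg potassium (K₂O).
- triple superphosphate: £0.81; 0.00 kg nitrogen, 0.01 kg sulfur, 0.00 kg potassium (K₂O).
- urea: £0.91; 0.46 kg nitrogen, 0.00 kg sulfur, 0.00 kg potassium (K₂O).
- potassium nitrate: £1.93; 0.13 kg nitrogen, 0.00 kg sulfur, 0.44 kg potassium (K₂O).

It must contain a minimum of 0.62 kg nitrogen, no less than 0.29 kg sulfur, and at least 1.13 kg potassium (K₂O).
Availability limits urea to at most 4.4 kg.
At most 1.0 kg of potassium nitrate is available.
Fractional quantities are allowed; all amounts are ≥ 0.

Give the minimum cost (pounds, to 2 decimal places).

£3.51

Let x1 = kg of compost blend, x2 = kg of potassium sulfate, x3 = kg of ammonium sulfate, x4 = kg of triple superphosphate, x5 = kg of urea, x6 = kg of potassium nitrate.
Minimize 0.08x1 + 0.99x2 + 0.56x3 + 0.81x4 + 0.91x5 + 1.93x6 s.t.:
  0.02x1 + 0.21x3 + 0.46x5 + 0.13x6 ≥ 0.62   (nitrogen)
  0.18x2 + 0.24x3 + 0.01x4 ≥ 0.29   (sulfur)
  0.02x1 + 0.49x2 + 0.44x6 ≥ 1.13   (potassium (K₂O))
  x5 ≤ 4.4
  x6 ≤ 1
  x1, x2, x3, x4, x5, x6 ≥ 0.
At the optimum only potassium sulfate, urea are positive (compost blend, ammonium sulfate, triple superphosphate, potassium nitrate = 0). The nitrogen and potassium (K₂O) requirements are met with equality.
Optimal quantities: potassium sulfate = 2.306 kg, urea = 1.348 kg.
Cost = 0.99·2.306 + 0.91·1.348 = 3.5096.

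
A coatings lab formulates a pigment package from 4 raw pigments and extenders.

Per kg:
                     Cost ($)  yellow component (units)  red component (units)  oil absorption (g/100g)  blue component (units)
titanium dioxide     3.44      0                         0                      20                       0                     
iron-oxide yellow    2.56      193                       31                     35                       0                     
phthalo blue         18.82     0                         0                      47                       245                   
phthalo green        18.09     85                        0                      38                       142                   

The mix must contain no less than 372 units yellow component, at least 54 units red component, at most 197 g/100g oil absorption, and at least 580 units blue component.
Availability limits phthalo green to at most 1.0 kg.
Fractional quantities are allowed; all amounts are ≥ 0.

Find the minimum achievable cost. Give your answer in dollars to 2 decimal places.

Let x1 = kg of titanium dioxide, x2 = kg of iron-oxide yellow, x3 = kg of phthalo blue, x4 = kg of phthalo green.
Minimise 3.44x1 + 2.56x2 + 18.82x3 + 18.09x4 subject to:
  193x2 + 85x4 ≥ 372   (yellow component)
  31x2 ≥ 54   (red component)
  20x1 + 35x2 + 47x3 + 38x4 ≤ 197   (oil absorption)
  245x3 + 142x4 ≥ 580   (blue component)
  x4 ≤ 1
  x1, x2, x3, x4 ≥ 0.
The minimum-cost mix takes nothing from titanium dioxide, phthalo green — only iron-oxide yellow, phthalo blue. There the yellow component and blue component constraints are tight.
Solving gives x2 = 1.9275, x3 = 2.3673.
Hence cost = 2.56·1.9275 + 18.82·2.3673 = $49.4870.

$49.49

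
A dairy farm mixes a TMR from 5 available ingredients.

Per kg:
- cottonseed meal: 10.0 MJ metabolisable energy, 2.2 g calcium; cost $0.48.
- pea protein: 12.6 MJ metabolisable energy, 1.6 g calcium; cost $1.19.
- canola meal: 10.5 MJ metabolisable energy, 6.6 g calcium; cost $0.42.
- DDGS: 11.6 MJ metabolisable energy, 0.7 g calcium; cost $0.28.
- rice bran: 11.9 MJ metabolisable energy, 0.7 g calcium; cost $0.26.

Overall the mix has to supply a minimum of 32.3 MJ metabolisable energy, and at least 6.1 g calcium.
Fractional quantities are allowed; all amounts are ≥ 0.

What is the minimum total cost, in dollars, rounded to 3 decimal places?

$0.840

Let x1 = kg of cottonseed meal, x2 = kg of pea protein, x3 = kg of canola meal, x4 = kg of DDGS, x5 = kg of rice bran.
min 0.48x1 + 1.19x2 + 0.42x3 + 0.28x4 + 0.26x5 subject to:
  10x1 + 12.6x2 + 10.5x3 + 11.6x4 + 11.9x5 ≥ 32.3   (metabolisable energy)
  2.2x1 + 1.6x2 + 6.6x3 + 0.7x4 + 0.7x5 ≥ 6.1   (calcium)
  x1, x2, x3, x4, x5 ≥ 0.
At the optimum only canola meal, rice bran are positive (cottonseed meal, pea protein, DDGS = 0). The metabolisable energy and calcium requirements are met with equality.
Optimal quantities: canola meal = 0.7021 kg, rice bran = 2.095 kg.
Hence cost = 0.42·0.7021 + 0.26·2.095 = $0.83958.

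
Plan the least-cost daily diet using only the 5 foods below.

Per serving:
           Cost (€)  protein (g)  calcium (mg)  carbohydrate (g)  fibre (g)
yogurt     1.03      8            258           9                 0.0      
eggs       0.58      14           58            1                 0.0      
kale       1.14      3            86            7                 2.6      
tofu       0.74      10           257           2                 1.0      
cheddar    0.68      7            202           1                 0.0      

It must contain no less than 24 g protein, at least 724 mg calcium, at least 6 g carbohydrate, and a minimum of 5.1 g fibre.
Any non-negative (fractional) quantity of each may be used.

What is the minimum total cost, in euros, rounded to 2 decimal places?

€2.98

Let x1 = servings of yogurt, x2 = servings of eggs, x3 = servings of kale, x4 = servings of tofu, x5 = servings of cheddar.
Minimise 1.03x1 + 0.58x2 + 1.14x3 + 0.74x4 + 0.68x5 with:
  8x1 + 14x2 + 3x3 + 10x4 + 7x5 ≥ 24   (protein)
  258x1 + 58x2 + 86x3 + 257x4 + 202x5 ≥ 724   (calcium)
  9x1 + 1x2 + 7x3 + 2x4 + 1x5 ≥ 6   (carbohydrate)
  2.6x3 + 1x4 ≥ 5.1   (fibre)
  x1, x2, x3, x4, x5 ≥ 0.
The cheapest feasible vertex uses only kale, tofu; yogurt, eggs, cheddar are not used. There the calcium and fibre constraints are tight.
That vertex is x3 = 1.008, x4 = 2.48.
Cost = 1.14·1.008 + 0.74·2.48 = 2.9843.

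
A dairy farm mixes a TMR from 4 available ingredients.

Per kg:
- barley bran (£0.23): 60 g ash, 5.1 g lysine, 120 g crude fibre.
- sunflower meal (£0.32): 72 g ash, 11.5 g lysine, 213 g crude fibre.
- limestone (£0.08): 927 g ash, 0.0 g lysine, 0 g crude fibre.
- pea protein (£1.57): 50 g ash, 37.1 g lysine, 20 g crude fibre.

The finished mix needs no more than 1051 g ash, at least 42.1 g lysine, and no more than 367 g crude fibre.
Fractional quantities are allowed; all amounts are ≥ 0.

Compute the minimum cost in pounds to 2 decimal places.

£1.50

Treat it as an LP. Let x1 = kg of barley bran, x2 = kg of sunflower meal, x3 = kg of limestone, x4 = kg of pea protein.
Minimise 0.23x1 + 0.32x2 + 0.08x3 + 1.57x4 with:
  60x1 + 72x2 + 927x3 + 50x4 ≤ 1051   (ash)
  5.1x1 + 11.5x2 + 37.1x4 ≥ 42.1   (lysine)
  120x1 + 213x2 + 20x4 ≤ 367   (crude fibre)
  x1, x2, x3, x4 ≥ 0.
The optimal basis is {sunflower meal, pea protein}; barley bran, limestone drop out. There the lysine and crude fibre constraints are tight.
Solving gives x2 = 1.665, x4 = 0.6187.
Hence cost = 0.32·1.665 + 1.57·0.6187 = £1.5042.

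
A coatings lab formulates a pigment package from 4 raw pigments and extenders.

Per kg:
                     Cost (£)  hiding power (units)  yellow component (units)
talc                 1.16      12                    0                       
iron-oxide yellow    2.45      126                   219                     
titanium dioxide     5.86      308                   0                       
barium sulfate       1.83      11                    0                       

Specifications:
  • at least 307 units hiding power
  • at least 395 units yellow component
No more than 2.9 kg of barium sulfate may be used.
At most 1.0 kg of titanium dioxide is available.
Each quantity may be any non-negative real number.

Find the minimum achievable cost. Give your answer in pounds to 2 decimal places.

Let x1 = kg of talc, x2 = kg of iron-oxide yellow, x3 = kg of titanium dioxide, x4 = kg of barium sulfate.
Minimize 1.16x1 + 2.45x2 + 5.86x3 + 1.83x4 with:
  12x1 + 126x2 + 308x3 + 11x4 ≥ 307   (hiding power)
  219x2 ≥ 395   (yellow component)
  x4 ≤ 2.9
  x3 ≤ 1
  x1, x2, x3, x4 ≥ 0.
The minimum-cost mix takes nothing from talc, barium sulfate — only iron-oxide yellow, titanium dioxide. The hiding power and yellow component requirements are met with equality.
That vertex is x2 = 1.804, x3 = 0.2589.
Cost = 2.45·1.804 + 5.86·0.2589 = 5.9370.

£5.94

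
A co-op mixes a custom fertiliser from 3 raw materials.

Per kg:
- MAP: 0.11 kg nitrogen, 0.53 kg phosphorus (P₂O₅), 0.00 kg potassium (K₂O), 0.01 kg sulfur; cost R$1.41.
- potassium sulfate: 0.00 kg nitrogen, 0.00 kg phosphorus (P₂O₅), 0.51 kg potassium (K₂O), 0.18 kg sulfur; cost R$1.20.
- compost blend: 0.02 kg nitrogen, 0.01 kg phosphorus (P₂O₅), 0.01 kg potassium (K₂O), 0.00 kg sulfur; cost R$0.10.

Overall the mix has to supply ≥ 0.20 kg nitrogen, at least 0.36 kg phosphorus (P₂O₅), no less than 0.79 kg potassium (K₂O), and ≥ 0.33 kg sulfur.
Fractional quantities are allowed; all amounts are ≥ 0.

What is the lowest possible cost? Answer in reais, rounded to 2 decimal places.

R$3.63

Set it up as a linear program. Let x1 = kg of MAP, x2 = kg of potassium sulfate, x3 = kg of compost blend.
Minimise 1.41x1 + 1.2x2 + 0.1x3 s.t.:
  0.11x1 + 0.02x3 ≥ 0.2   (nitrogen)
  0.53x1 + 0.01x3 ≥ 0.36   (phosphorus (P₂O₅))
  0.51x2 + 0.01x3 ≥ 0.79   (potassium (K₂O))
  0.01x1 + 0.18x2 ≥ 0.33   (sulfur)
  x1, x2, x3 ≥ 0.
The optimal mix uses every input. Binding constraints: nitrogen, phosphorus (P₂O₅), sulfur.
So MAP = 0.5474 kg, potassium sulfate = 1.803 kg, compost blend = 6.989 kg.
Objective = 1.41·0.5474 + 1.2·1.803 + 0.1·6.989 = 3.6343.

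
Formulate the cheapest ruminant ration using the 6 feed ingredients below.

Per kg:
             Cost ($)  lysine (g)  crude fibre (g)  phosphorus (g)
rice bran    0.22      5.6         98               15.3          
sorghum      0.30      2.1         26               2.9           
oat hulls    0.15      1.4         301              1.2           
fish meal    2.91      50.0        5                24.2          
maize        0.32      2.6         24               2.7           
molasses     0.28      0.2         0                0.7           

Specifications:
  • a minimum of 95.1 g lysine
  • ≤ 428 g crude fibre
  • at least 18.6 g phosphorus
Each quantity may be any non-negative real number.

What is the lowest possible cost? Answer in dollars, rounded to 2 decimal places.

$5.08

Let x1 = kg of rice bran, x2 = kg of sorghum, x3 = kg of oat hulls, x4 = kg of fish meal, x5 = kg of maize, x6 = kg of molasses.
Minimize 0.22x1 + 0.3x2 + 0.15x3 + 2.91x4 + 0.32x5 + 0.28x6 s.t.:
  5.6x1 + 2.1x2 + 1.4x3 + 50x4 + 2.6x5 + 0.2x6 ≥ 95.1   (lysine)
  98x1 + 26x2 + 301x3 + 5x4 + 24x5 ≤ 428   (crude fibre)
  15.3x1 + 2.9x2 + 1.2x3 + 24.2x4 + 2.7x5 + 0.7x6 ≥ 18.6   (phosphorus)
  x1, x2, x3, x4, x5, x6 ≥ 0.
The minimum-cost mix takes nothing from sorghum, oat hulls, maize, molasses — only rice bran, fish meal. Binding constraints: lysine and crude fibre.
Solving gives x1 = 4.295, x4 = 1.421.
Hence cost = 0.22·4.295 + 2.91·1.421 = $5.0800.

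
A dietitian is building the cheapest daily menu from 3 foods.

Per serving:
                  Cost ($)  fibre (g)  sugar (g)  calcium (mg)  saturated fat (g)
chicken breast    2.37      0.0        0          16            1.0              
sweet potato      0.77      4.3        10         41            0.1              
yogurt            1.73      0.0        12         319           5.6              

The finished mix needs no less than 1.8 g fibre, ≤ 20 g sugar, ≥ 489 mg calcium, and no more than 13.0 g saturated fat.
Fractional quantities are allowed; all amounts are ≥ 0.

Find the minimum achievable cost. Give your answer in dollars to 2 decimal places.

This is a linear program. Let x1 = servings of chicken breast, x2 = servings of sweet potato, x3 = servings of yogurt.
Minimise 2.37x1 + 0.77x2 + 1.73x3 s.t.:
  4.3x2 ≥ 1.8   (fibre)
  10x2 + 12x3 ≤ 20   (sugar)
  16x1 + 41x2 + 319x3 ≥ 489   (calcium)
  1x1 + 0.1x2 + 5.6x3 ≤ 13   (saturated fat)
  x1, x2, x3 ≥ 0.
All 3 inputs are positive at the optimum. There the fibre, sugar, calcium constraints are tight.
So chicken breast = 3.216 servings, sweet potato = 0.4186 servings, yogurt = 1.318 servings.
Objective = 2.37·3.216 + 0.77·0.4186 + 1.73·1.318 = 10.2244.

$10.22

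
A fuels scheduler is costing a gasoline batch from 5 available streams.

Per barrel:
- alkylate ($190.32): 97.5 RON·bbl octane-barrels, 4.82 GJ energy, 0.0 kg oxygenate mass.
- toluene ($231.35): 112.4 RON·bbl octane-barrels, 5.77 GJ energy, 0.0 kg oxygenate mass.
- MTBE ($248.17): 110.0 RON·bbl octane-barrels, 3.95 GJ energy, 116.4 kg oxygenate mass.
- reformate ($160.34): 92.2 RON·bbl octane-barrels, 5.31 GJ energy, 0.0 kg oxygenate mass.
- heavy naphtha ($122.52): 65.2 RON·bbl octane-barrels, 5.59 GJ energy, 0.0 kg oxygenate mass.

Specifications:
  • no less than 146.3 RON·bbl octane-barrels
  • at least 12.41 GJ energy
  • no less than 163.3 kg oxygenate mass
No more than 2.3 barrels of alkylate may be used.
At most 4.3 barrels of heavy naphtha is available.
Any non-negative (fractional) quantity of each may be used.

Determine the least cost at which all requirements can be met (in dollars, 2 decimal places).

$498.70

Let x1 = barrels of alkylate, x2 = barrels of toluene, x3 = barrels of MTBE, x4 = barrels of reformate, x5 = barrels of heavy naphtha.
Minimize 190.32x1 + 231.35x2 + 248.17x3 + 160.34x4 + 122.52x5 subject to:
  97.5x1 + 112.4x2 + 110x3 + 92.2x4 + 65.2x5 ≥ 146.3   (octane-barrels)
  4.82x1 + 5.77x2 + 3.95x3 + 5.31x4 + 5.59x5 ≥ 12.41   (energy)
  116.4x3 ≥ 163.3   (oxygenate mass)
  x1 ≤ 2.3
  x5 ≤ 4.3
  x1, x2, x3, x4, x5 ≥ 0.
The optimal basis is {MTBE, heavy naphtha}; alkylate, toluene, reformate drop out. There the energy and oxygenate mass constraints are tight.
Solving gives x3 = 1.4029, x5 = 1.2287.
Hence cost = 248.17·1.4029 + 122.52·1.2287 = $498.6980.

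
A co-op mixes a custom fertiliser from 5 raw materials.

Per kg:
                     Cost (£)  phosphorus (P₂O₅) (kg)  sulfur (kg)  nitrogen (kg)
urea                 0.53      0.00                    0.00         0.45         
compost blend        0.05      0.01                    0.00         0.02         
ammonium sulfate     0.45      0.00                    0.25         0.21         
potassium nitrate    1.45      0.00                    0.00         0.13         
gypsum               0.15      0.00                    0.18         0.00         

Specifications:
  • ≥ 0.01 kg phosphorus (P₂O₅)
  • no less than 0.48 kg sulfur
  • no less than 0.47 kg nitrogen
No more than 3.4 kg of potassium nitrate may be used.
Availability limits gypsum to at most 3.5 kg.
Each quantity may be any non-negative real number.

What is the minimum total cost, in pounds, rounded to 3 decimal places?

This is a linear program. Let x1 = kg of urea, x2 = kg of compost blend, x3 = kg of ammonium sulfate, x4 = kg of potassium nitrate, x5 = kg of gypsum.
Minimize 0.53x1 + 0.05x2 + 0.45x3 + 1.45x4 + 0.15x5 s.t.:
  0.01x2 ≥ 0.01   (phosphorus (P₂O₅))
  0.25x3 + 0.18x5 ≥ 0.48   (sulfur)
  0.45x1 + 0.02x2 + 0.21x3 + 0.13x4 ≥ 0.47   (nitrogen)
  x4 ≤ 3.4
  x5 ≤ 3.5
  x1, x2, x3, x4, x5 ≥ 0.
The cheapest feasible vertex uses only urea, compost blend, ammonium sulfate; potassium nitrate, gypsum are not used. There the phosphorus (P₂O₅), sulfur, nitrogen constraints are tight.
Optimal quantities: urea = 0.104 kg, compost blend = 1 kg, ammonium sulfate = 1.92 kg.
Total cost: 0.53·0.104 + 0.05·1 + 0.45·1.92 = 0.96912.

£0.969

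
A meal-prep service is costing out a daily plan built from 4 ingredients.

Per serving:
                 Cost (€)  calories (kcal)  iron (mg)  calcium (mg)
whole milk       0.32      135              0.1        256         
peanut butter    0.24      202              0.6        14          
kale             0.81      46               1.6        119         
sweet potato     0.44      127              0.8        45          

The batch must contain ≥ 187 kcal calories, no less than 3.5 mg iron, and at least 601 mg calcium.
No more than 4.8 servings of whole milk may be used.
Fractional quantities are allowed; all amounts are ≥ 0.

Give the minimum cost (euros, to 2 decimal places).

€1.97

Set it up as a linear program. Let x1 = servings of whole milk, x2 = servings of peanut butter, x3 = servings of kale, x4 = servings of sweet potato.
min 0.32x1 + 0.24x2 + 0.81x3 + 0.44x4 with:
  135x1 + 202x2 + 46x3 + 127x4 ≥ 187   (calories)
  0.1x1 + 0.6x2 + 1.6x3 + 0.8x4 ≥ 3.5   (iron)
  256x1 + 14x2 + 119x3 + 45x4 ≥ 601   (calcium)
  x1 ≤ 4.8
  x1, x2, x3, x4 ≥ 0.
The optimal basis is {whole milk, peanut butter}; kale, sweet potato drop out. The iron and calcium requirements are met with equality.
So whole milk = 2.047 servings, peanut butter = 5.492 servings.
Hence cost = 0.32·2.047 + 0.24·5.492 = €1.9731.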